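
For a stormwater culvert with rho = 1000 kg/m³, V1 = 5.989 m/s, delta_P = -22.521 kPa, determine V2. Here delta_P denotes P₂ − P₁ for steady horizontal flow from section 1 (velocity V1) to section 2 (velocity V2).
Formula: \Delta P = \frac{1}{2} \rho (V_1^2 - V_2^2)
Substituting knowns: -22.521 = 0.5·1000·(5.989² − V2²)/1000
Solving for V2: V2 = √(5.989² − 2·(-22.521·1000)/1000) = 8.995 m/s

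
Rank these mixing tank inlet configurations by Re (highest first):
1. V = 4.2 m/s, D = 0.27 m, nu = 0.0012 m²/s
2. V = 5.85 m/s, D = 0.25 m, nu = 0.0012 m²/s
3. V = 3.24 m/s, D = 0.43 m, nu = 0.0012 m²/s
Case 1: Re = 945
Case 2: Re = 1219
Case 3: Re = 1161
Ranking (highest first): 2, 3, 1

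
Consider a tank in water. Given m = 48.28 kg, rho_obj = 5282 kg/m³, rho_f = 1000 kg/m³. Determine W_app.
Formula: W_{app} = mg\left(1 - \frac{\rho_f}{\rho_{obj}}\right)
W_app = 48.28·9.81·(1 − 1000/5282) = 384 N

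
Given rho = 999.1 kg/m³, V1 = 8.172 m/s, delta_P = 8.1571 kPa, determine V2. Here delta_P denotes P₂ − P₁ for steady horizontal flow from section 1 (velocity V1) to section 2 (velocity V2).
Formula: \Delta P = \frac{1}{2} \rho (V_1^2 - V_2^2)
Substituting knowns: 8.1571 = 0.5·999.1·(8.172² − V2²)/1000
Solving for V2: V2 = √(8.172² − 2·(8.1571·1000)/999.1) = 7.103 m/s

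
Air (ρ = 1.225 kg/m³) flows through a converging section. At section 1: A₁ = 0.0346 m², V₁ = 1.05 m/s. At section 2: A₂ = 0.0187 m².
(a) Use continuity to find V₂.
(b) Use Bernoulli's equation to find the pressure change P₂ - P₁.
(a) Continuity: A₁V₁=A₂V₂ -> V₂=A₁V₁/A₂=0.0346*1.05/0.0187=1.94 m/s
(b) Bernoulli: P₂-P₁=0.5*rho*(V₁^2-V₂^2)/1000=0.5*1.225*(1.05^2-1.94^2)/1000=-0.00163 kPa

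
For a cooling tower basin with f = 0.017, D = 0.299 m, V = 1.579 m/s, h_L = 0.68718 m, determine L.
Formula: h_L = f \frac{L}{D} \frac{V^2}{2g}
Substituting knowns: 0.68718 = 0.017·(L/0.299)·1.579²/(2·9.81)
Solving for L: L = 0.68718·2·9.81·0.299/(0.017·1.579²) = 95.11 m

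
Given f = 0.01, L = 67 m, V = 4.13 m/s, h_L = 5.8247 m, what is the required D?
Formula: h_L = f \frac{L}{D} \frac{V^2}{2g}
Substituting knowns: 5.8247 = 0.01·(67/D)·4.13²/(2·9.81)
Solving for D: D = 0.01·67·4.13²/(2·9.81·5.8247) = 0.1 m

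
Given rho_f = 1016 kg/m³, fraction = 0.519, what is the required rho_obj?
Formula: f_{sub} = \frac{\rho_{obj}}{\rho_f}
Substituting knowns: 0.519 = rho_obj/1016
Solving for rho_obj: rho_obj = 0.519·1016 = 527.3 kg/m³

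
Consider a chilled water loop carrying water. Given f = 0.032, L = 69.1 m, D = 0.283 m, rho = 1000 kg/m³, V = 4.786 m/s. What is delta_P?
Formula: \Delta P = f \frac{L}{D} \frac{\rho V^2}{2}
delta_P = 0.032·(69.1/0.283)·0.5·1000·4.786²/1000 = 89.49 kPa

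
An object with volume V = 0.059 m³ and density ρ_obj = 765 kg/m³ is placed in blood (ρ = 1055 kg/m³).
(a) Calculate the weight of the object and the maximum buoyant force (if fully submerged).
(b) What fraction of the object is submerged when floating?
(a) W=rho_obj*g*V=765*9.81*0.059=442.8 N; F_B(max)=rho*g*V=1055*9.81*0.059=610.6 N
(b) Floating fraction=rho_obj/rho=765/1055=0.725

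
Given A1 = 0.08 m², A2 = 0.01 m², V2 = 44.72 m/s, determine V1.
Formula: V_2 = \frac{A_1 V_1}{A_2}
Substituting knowns: 44.72 = 0.08·V1/0.01
Solving for V1: V1 = 44.72·0.01/0.08 = 5.59 m/s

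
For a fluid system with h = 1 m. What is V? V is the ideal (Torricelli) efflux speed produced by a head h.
Formula: V = \sqrt{2 g h}
V = √(2·9.81·1) = 4.429 m/s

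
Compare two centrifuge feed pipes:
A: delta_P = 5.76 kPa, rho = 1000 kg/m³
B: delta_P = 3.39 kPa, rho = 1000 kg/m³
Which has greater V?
V(A) = 3.394 m/s, V(B) = 2.604 m/s. Answer: A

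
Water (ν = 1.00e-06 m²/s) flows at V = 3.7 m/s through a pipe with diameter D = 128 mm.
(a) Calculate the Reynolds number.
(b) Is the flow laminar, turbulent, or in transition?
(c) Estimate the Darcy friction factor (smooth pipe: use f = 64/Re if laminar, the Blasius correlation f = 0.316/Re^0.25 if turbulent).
(a) Re = V·D/ν = 3.7·0.128/1.00e-06 = 473600
(b) Flow regime: turbulent (Re > 4000)
(c) Friction factor: f = 0.316/Re^0.25 = 0.316/473600^0.25 = 0.01205 (Blasius is strictly valid for Re ≲ 1e5; used here as the smooth-pipe estimate the problem specifies)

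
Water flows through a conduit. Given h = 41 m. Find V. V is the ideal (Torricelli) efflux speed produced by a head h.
Formula: V = \sqrt{2 g h}
V = √(2·9.81·41) = 28.36 m/s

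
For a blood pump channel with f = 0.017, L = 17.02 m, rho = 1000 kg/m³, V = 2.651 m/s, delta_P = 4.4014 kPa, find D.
Formula: \Delta P = f \frac{L}{D} \frac{\rho V^2}{2}
Substituting knowns: 4.4014 = 0.017·(17.02/D)·0.5·1000·2.651²/1000
Solving for D: D = 0.017·17.02·0.5·1000·2.651²/(4.4014·1000) = 0.231 m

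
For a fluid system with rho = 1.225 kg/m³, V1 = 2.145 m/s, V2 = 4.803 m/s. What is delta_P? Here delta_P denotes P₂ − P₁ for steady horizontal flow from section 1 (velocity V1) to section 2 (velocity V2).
Formula: \Delta P = \frac{1}{2} \rho (V_1^2 - V_2^2)
delta_P = 0.5·1.225·(2.145² − 4.803²)/1000 = -0.01131 kPa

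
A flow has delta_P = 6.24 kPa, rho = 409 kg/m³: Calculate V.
Formula: V = \sqrt{\frac{2 \Delta P}{\rho}}
V = √(2·(6.24·1000)/409) = 5.524 m/s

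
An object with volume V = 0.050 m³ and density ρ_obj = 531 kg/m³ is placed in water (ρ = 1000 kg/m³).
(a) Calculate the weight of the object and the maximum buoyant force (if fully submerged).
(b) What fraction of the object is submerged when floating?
(a) W=rho_obj*g*V=531*9.81*0.050=260.5 N; F_B(max)=rho*g*V=1000*9.81*0.050=490.5 N
(b) Floating fraction=rho_obj/rho=531/1000=0.531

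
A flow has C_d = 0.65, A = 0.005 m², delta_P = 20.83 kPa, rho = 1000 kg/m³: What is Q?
Formula: Q = C_d A \sqrt{\frac{2 \Delta P}{\rho}}
Q = 0.65·0.005·√(2·(20.83·1000)/1000)·1000 = 20.98 L/s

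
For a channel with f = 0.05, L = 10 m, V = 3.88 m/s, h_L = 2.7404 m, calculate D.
Formula: h_L = f \frac{L}{D} \frac{V^2}{2g}
Substituting knowns: 2.7404 = 0.05·(10/D)·3.88²/(2·9.81)
Solving for D: D = 0.05·10·3.88²/(2·9.81·2.7404) = 0.14 m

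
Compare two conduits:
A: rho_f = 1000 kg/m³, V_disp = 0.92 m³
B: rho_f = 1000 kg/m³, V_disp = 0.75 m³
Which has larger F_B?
F_B(A) = 9025 N, F_B(B) = 7358 N. Answer: A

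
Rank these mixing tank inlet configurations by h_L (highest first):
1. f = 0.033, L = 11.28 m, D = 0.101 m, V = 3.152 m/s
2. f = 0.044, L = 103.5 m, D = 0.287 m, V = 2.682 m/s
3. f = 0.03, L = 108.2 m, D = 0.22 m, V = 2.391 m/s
Case 1: h_L = 1.866 m
Case 2: h_L = 5.817 m
Case 3: h_L = 4.299 m
Ranking (highest first): 2, 3, 1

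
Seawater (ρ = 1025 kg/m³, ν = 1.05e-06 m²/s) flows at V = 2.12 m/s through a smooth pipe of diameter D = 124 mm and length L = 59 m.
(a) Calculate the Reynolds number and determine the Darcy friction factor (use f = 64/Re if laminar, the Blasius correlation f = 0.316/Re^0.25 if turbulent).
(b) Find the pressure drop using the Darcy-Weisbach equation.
(a) Re = V·D/ν = 2.12·0.124/1.05e-06 = 250360 → turbulent (Re > 4000); f = 0.316/Re^0.25 = 0.316/250360^0.25 = 0.014127 (Blasius is strictly valid for Re ≲ 1e5; used here as the smooth-pipe estimate the problem specifies)
(b) Darcy-Weisbach: ΔP = f·(L/D)·½ρV²/1000 = 0.014127·(59/0.124)·½·1025·2.12²/1000 = 15.48 kPa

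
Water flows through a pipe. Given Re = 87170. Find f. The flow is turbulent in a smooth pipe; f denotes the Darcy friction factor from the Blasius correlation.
Formula: f = \frac{0.316}{Re^{0.25}}
f = 0.316/87170^0.25 = 0.01839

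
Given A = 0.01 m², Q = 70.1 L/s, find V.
Formula: Q = A V
Substituting knowns: 70.1 = 0.01·V·1000
Solving for V: V = (70.1/1000)/0.01 = 7.01 m/s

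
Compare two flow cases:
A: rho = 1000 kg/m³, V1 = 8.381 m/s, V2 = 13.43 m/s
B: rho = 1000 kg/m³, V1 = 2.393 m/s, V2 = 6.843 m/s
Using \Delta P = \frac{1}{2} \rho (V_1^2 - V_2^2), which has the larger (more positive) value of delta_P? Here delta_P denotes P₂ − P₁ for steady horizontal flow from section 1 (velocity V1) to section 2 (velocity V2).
delta_P(A) = -55.06 kPa, delta_P(B) = -20.55 kPa. Answer: B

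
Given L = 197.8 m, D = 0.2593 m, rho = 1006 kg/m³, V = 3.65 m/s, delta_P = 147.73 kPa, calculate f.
Formula: \Delta P = f \frac{L}{D} \frac{\rho V^2}{2}
Substituting knowns: 147.73 = f·(197.8/0.2593)·0.5·1006·3.65²/1000
Solving for f: f = (147.73·1000)/((197.8/0.2593)·0.5·1006·3.65²) = 0.0289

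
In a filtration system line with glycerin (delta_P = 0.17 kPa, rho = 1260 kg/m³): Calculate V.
Formula: V = \sqrt{\frac{2 \Delta P}{\rho}}
V = √(2·(0.17·1000)/1260) = 0.5195 m/s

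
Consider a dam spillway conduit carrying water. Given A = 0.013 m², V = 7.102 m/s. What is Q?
Formula: Q = A V
Q = 0.013·7.102·1000 = 92.33 L/s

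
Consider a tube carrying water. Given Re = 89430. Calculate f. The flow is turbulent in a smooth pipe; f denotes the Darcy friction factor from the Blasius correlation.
Formula: f = \frac{0.316}{Re^{0.25}}
f = 0.316/89430^0.25 = 0.01827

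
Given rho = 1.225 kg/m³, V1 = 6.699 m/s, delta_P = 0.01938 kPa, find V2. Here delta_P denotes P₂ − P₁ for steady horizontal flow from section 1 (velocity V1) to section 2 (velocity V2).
Formula: \Delta P = \frac{1}{2} \rho (V_1^2 - V_2^2)
Substituting knowns: 0.01938 = 0.5·1.225·(6.699² − V2²)/1000
Solving for V2: V2 = √(6.699² − 2·(0.01938·1000)/1.225) = 3.638 m/s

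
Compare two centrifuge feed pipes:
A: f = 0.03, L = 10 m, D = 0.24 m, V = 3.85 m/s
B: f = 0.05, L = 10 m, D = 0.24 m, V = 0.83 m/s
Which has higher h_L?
h_L(A) = 0.9443 m, h_L(B) = 0.07315 m. Answer: A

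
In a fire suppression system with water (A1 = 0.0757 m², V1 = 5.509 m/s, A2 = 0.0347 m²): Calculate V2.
Formula: V_2 = \frac{A_1 V_1}{A_2}
V2 = 0.0757·5.509/0.0347 = 12.02 m/s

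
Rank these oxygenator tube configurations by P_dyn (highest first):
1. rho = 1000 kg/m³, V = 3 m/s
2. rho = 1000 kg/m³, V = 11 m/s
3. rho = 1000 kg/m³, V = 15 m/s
Case 1: P_dyn = 4.5 kPa
Case 2: P_dyn = 60.5 kPa
Case 3: P_dyn = 112.5 kPa
Ranking (highest first): 3, 2, 1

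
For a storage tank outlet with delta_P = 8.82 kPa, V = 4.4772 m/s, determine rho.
Formula: V = \sqrt{\frac{2 \Delta P}{\rho}}
Substituting knowns: 4.4772 = √(2·(8.82·1000)/rho)
Solving for rho: rho = 2·(8.82·1000)/4.4772² = 880 kg/m³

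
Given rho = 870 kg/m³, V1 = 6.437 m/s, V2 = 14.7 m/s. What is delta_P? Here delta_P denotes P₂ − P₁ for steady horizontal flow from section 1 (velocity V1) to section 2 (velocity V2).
Formula: \Delta P = \frac{1}{2} \rho (V_1^2 - V_2^2)
delta_P = 0.5·870·(6.437² − 14.7²)/1000 = -75.97 kPa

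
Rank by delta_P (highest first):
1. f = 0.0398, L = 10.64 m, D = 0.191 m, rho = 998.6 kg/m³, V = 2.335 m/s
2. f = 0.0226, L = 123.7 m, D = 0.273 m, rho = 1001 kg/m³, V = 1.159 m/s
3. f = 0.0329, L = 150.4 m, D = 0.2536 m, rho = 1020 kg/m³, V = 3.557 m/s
Case 1: delta_P = 6.036 kPa
Case 2: delta_P = 6.885 kPa
Case 3: delta_P = 125.9 kPa
Ranking (highest first): 3, 2, 1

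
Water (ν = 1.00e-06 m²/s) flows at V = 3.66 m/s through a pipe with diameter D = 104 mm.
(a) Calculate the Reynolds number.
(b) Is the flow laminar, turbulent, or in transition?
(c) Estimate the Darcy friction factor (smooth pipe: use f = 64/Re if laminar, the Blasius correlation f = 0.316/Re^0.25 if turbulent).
(a) Re = V·D/ν = 3.66·0.104/1.00e-06 = 380640
(b) Flow regime: turbulent (Re > 4000)
(c) Friction factor: f = 0.316/Re^0.25 = 0.316/380640^0.25 = 0.01272 (Blasius is strictly valid for Re ≲ 1e5; used here as the smooth-pipe estimate the problem specifies)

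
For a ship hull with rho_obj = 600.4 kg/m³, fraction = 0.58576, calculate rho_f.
Formula: f_{sub} = \frac{\rho_{obj}}{\rho_f}
Substituting knowns: 0.58576 = 600.4/rho_f
Solving for rho_f: rho_f = 600.4/0.58576 = 1025 kg/m³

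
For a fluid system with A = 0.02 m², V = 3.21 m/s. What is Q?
Formula: Q = A V
Q = 0.02·3.21·1000 = 64.2 L/s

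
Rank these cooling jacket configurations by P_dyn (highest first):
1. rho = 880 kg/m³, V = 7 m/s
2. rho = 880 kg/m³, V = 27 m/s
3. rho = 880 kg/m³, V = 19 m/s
Case 1: P_dyn = 21.56 kPa
Case 2: P_dyn = 320.8 kPa
Case 3: P_dyn = 158.8 kPa
Ranking (highest first): 2, 3, 1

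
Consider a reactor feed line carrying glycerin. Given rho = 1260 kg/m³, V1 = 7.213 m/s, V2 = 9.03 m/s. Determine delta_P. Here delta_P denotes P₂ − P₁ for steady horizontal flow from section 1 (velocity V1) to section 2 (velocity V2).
Formula: \Delta P = \frac{1}{2} \rho (V_1^2 - V_2^2)
delta_P = 0.5·1260·(7.213² − 9.03²)/1000 = -18.59 kPa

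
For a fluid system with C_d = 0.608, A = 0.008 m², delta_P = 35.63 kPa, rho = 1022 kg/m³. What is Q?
Formula: Q = C_d A \sqrt{\frac{2 \Delta P}{\rho}}
Q = 0.608·0.008·√(2·(35.63·1000)/1022)·1000 = 40.62 L/s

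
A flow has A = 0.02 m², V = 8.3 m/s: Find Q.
Formula: Q = A V
Q = 0.02·8.3·1000 = 166 L/s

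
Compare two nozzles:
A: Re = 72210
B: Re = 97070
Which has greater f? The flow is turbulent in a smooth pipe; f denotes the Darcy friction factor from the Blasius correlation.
f(A) = 0.01928, f(B) = 0.0179. Answer: A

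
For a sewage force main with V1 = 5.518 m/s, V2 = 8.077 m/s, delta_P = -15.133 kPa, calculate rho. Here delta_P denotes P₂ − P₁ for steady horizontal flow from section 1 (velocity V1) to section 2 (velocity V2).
Formula: \Delta P = \frac{1}{2} \rho (V_1^2 - V_2^2)
Substituting knowns: -15.133 = 0.5·rho·(5.518² − 8.077²)/1000
Solving for rho: rho = 2·(-15.133·1000)/(5.518² − 8.077²) = 870 kg/m³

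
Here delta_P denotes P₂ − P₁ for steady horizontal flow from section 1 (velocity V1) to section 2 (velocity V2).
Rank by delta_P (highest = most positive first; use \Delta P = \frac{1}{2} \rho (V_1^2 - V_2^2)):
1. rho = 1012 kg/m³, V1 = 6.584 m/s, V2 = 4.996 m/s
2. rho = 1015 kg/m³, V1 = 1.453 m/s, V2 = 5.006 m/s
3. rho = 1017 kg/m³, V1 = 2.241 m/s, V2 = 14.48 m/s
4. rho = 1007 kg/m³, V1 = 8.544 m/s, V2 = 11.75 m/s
Case 1: delta_P = 9.305 kPa
Case 2: delta_P = -11.65 kPa
Case 3: delta_P = -104.1 kPa
Case 4: delta_P = -32.76 kPa
Ranking (highest first): 1, 2, 4, 3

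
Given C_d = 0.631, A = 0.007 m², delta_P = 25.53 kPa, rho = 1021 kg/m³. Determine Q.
Formula: Q = C_d A \sqrt{\frac{2 \Delta P}{\rho}}
Q = 0.631·0.007·√(2·(25.53·1000)/1021)·1000 = 31.24 L/s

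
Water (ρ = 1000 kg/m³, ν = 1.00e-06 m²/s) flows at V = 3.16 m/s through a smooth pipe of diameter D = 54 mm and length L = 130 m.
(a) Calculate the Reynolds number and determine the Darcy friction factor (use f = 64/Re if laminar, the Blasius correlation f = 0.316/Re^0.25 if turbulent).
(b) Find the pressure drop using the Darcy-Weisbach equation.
(a) Re = V·D/ν = 3.16·0.054/1.00e-06 = 170640 → turbulent (Re > 4000); f = 0.316/Re^0.25 = 0.316/170640^0.25 = 0.015548 (Blasius is strictly valid for Re ≲ 1e5; used here as the smooth-pipe estimate the problem specifies)
(b) Darcy-Weisbach: ΔP = f·(L/D)·½ρV²/1000 = 0.015548·(130/0.054)·½·1000·3.16²/1000 = 186.9 kPa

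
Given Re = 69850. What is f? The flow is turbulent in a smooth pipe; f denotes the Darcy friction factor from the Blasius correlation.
Formula: f = \frac{0.316}{Re^{0.25}}
f = 0.316/69850^0.25 = 0.01944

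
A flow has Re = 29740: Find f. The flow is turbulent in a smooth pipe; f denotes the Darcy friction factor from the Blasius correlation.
Formula: f = \frac{0.316}{Re^{0.25}}
f = 0.316/29740^0.25 = 0.02406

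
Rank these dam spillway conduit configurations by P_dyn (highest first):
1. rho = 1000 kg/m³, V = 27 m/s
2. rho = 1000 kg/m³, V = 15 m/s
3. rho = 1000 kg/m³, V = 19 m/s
Case 1: P_dyn = 364.5 kPa
Case 2: P_dyn = 112.5 kPa
Case 3: P_dyn = 180.5 kPa
Ranking (highest first): 1, 3, 2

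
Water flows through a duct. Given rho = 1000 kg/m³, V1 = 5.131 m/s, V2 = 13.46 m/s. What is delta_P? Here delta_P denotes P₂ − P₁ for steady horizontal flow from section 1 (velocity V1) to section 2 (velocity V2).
Formula: \Delta P = \frac{1}{2} \rho (V_1^2 - V_2^2)
delta_P = 0.5·1000·(5.131² − 13.46²)/1000 = -77.42 kPa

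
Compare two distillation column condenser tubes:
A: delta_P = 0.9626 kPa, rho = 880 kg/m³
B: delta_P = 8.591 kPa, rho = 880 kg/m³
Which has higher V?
V(A) = 1.479 m/s, V(B) = 4.419 m/s. Answer: B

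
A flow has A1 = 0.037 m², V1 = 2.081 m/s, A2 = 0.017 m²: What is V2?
Formula: V_2 = \frac{A_1 V_1}{A_2}
V2 = 0.037·2.081/0.017 = 4.529 m/s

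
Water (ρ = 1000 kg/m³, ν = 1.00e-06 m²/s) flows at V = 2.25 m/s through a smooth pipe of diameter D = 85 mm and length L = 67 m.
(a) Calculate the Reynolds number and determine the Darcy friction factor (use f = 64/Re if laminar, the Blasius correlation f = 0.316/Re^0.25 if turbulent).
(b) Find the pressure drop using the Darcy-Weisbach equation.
(a) Re = V·D/ν = 2.25·0.085/1.00e-06 = 191250 → turbulent (Re > 4000); f = 0.316/Re^0.25 = 0.316/191250^0.25 = 0.015111 (Blasius is strictly valid for Re ≲ 1e5; used here as the smooth-pipe estimate the problem specifies)
(b) Darcy-Weisbach: ΔP = f·(L/D)·½ρV²/1000 = 0.015111·(67/0.085)·½·1000·2.25²/1000 = 30.15 kPa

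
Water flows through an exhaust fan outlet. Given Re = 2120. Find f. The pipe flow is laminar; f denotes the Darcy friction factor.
Formula: f = \frac{64}{Re}
f = 64/2120 = 0.03019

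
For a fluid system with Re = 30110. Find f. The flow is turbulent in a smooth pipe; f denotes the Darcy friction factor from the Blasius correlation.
Formula: f = \frac{0.316}{Re^{0.25}}
f = 0.316/30110^0.25 = 0.02399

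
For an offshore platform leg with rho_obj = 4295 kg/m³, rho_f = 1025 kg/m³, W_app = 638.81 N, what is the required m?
Formula: W_{app} = mg\left(1 - \frac{\rho_f}{\rho_{obj}}\right)
Substituting knowns: 638.81 = m·9.81·(1 − 1025/4295)
Solving for m: m = 638.81/(9.81·(1 − 1025/4295)) = 85.53 kg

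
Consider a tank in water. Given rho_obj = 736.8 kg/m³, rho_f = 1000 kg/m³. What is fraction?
Formula: f_{sub} = \frac{\rho_{obj}}{\rho_f}
fraction = 736.8/1000 = 0.7368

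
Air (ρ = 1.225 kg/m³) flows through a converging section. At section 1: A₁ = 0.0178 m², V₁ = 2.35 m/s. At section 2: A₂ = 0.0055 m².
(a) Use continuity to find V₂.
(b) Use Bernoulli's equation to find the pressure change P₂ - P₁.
(a) Continuity: A₁V₁=A₂V₂ -> V₂=A₁V₁/A₂=0.0178*2.35/0.0055=7.61 m/s
(b) Bernoulli: P₂-P₁=0.5*rho*(V₁^2-V₂^2)/1000=0.5*1.225*(2.35^2-7.61^2)/1000=-0.03209 kPa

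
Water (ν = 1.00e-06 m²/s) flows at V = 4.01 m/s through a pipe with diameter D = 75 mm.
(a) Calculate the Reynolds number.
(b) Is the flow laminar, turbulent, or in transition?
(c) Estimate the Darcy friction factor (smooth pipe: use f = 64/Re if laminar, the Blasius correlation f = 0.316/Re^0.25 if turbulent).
(a) Re = V·D/ν = 4.01·0.075/1.00e-06 = 300750
(b) Flow regime: turbulent (Re > 4000)
(c) Friction factor: f = 0.316/Re^0.25 = 0.316/300750^0.25 = 0.01349 (Blasius is strictly valid for Re ≲ 1e5; used here as the smooth-pipe estimate the problem specifies)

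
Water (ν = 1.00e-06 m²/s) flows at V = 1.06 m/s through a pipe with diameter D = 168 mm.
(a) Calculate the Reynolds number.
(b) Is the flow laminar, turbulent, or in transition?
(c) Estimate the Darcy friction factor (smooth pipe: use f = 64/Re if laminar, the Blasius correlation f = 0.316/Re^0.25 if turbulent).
(a) Re = V·D/ν = 1.06·0.168/1.00e-06 = 178080
(b) Flow regime: turbulent (Re > 4000)
(c) Friction factor: f = 0.316/Re^0.25 = 0.316/178080^0.25 = 0.01538 (Blasius is strictly valid for Re ≲ 1e5; used here as the smooth-pipe estimate the problem specifies)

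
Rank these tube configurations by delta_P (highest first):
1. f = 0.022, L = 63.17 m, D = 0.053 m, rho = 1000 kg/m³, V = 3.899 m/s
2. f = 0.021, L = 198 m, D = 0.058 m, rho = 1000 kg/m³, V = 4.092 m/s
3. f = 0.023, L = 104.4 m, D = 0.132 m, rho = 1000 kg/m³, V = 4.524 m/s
Case 1: delta_P = 199.3 kPa
Case 2: delta_P = 600.2 kPa
Case 3: delta_P = 186.2 kPa
Ranking (highest first): 2, 1, 3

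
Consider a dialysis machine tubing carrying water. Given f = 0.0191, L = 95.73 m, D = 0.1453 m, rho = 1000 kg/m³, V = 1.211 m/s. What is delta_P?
Formula: \Delta P = f \frac{L}{D} \frac{\rho V^2}{2}
delta_P = 0.0191·(95.73/0.1453)·0.5·1000·1.211²/1000 = 9.227 kPa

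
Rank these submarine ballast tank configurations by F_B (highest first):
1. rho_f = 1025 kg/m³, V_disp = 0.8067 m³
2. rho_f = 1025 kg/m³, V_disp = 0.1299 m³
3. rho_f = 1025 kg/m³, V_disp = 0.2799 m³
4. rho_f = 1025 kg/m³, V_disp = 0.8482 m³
Case 1: F_B = 8112 N
Case 2: F_B = 1306 N
Case 3: F_B = 2814 N
Case 4: F_B = 8529 N
Ranking (highest first): 4, 1, 3, 2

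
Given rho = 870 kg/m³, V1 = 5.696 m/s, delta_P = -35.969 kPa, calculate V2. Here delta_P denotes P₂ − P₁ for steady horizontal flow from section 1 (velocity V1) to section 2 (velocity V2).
Formula: \Delta P = \frac{1}{2} \rho (V_1^2 - V_2^2)
Substituting knowns: -35.969 = 0.5·870·(5.696² − V2²)/1000
Solving for V2: V2 = √(5.696² − 2·(-35.969·1000)/870) = 10.73 m/s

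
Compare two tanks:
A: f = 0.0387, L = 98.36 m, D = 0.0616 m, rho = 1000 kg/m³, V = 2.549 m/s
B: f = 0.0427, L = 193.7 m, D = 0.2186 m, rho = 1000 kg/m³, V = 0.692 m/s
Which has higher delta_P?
delta_P(A) = 200.8 kPa, delta_P(B) = 9.059 kPa. Answer: A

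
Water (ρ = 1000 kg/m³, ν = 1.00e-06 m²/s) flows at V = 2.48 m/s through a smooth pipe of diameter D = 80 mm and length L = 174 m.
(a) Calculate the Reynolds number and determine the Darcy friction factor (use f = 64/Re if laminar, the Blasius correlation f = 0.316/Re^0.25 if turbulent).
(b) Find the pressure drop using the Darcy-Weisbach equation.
(a) Re = V·D/ν = 2.48·0.08/1.00e-06 = 198400 → turbulent (Re > 4000); f = 0.316/Re^0.25 = 0.316/198400^0.25 = 0.014973 (Blasius is strictly valid for Re ≲ 1e5; used here as the smooth-pipe estimate the problem specifies)
(b) Darcy-Weisbach: ΔP = f·(L/D)·½ρV²/1000 = 0.014973·(174/0.080)·½·1000·2.48²/1000 = 100.1 kPa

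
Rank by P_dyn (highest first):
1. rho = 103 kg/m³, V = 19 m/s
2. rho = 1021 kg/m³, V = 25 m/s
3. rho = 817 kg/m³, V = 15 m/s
Case 1: P_dyn = 18.59 kPa
Case 2: P_dyn = 319.1 kPa
Case 3: P_dyn = 91.91 kPa
Ranking (highest first): 2, 3, 1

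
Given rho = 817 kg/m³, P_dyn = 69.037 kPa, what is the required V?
Formula: P_{dyn} = \frac{1}{2} \rho V^2
Substituting knowns: 69.037 = 0.5·817·V²/1000
Solving for V: V = √(2·(69.037·1000)/817) = 13 m/s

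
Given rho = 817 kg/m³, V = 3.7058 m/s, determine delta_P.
Formula: V = \sqrt{\frac{2 \Delta P}{\rho}}
Substituting knowns: 3.7058 = √(2·(delta_P·1000)/817)
Solving for delta_P: delta_P = 3.7058²·817/2/1000 = 5.61 kPa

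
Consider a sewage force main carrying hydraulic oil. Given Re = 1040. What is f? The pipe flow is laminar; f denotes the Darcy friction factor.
Formula: f = \frac{64}{Re}
f = 64/1040 = 0.06154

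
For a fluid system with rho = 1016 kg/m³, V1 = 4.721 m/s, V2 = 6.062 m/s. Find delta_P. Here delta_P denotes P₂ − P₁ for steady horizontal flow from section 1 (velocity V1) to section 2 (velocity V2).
Formula: \Delta P = \frac{1}{2} \rho (V_1^2 - V_2^2)
delta_P = 0.5·1016·(4.721² − 6.062²)/1000 = -7.346 kPa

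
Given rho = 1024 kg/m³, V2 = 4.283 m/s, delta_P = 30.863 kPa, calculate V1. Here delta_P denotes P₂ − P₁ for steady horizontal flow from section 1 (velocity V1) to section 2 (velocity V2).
Formula: \Delta P = \frac{1}{2} \rho (V_1^2 - V_2^2)
Substituting knowns: 30.863 = 0.5·1024·(V1² − 4.283²)/1000
Solving for V1: V1 = √(4.283² + 2·(30.863·1000)/1024) = 8.867 m/s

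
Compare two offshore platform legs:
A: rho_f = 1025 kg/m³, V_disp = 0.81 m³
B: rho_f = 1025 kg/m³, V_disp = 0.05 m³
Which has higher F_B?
F_B(A) = 8145 N, F_B(B) = 502.8 N. Answer: A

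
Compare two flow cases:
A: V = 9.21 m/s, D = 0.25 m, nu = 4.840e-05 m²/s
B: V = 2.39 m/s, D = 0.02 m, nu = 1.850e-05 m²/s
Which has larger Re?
Re(A) = 47572, Re(B) = 2584. Answer: A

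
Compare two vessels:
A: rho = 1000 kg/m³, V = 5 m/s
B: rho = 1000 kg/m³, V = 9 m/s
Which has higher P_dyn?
P_dyn(A) = 12.5 kPa, P_dyn(B) = 40.5 kPa. Answer: B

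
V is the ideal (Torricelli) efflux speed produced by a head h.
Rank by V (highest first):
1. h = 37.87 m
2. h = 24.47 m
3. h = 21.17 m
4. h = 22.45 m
Case 1: V = 27.26 m/s
Case 2: V = 21.91 m/s
Case 3: V = 20.38 m/s
Case 4: V = 20.99 m/s
Ranking (highest first): 1, 2, 4, 3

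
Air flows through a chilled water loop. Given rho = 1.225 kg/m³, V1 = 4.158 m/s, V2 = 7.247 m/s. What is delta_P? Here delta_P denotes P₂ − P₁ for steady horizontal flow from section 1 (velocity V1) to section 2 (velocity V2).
Formula: \Delta P = \frac{1}{2} \rho (V_1^2 - V_2^2)
delta_P = 0.5·1.225·(4.158² − 7.247²)/1000 = -0.02158 kPa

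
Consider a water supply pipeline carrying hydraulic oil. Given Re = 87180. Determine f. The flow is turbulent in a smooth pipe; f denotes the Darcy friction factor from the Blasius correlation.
Formula: f = \frac{0.316}{Re^{0.25}}
f = 0.316/87180^0.25 = 0.01839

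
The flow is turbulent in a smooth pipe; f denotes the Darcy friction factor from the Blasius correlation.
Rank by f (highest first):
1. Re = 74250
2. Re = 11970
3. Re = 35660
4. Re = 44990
Case 1: f = 0.01914
Case 2: f = 0.03021
Case 3: f = 0.023
Case 4: f = 0.0217
Ranking (highest first): 2, 3, 4, 1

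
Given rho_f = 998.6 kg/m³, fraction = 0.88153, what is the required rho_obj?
Formula: f_{sub} = \frac{\rho_{obj}}{\rho_f}
Substituting knowns: 0.88153 = rho_obj/998.6
Solving for rho_obj: rho_obj = 0.88153·998.6 = 880.3 kg/m³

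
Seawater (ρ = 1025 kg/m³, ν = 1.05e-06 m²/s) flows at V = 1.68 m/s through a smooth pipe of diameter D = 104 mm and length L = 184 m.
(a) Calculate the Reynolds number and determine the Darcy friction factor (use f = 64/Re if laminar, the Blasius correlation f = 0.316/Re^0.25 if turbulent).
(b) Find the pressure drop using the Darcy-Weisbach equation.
(a) Re = V·D/ν = 1.68·0.104/1.05e-06 = 166400 → turbulent (Re > 4000); f = 0.316/Re^0.25 = 0.316/166400^0.25 = 0.015646 (Blasius is strictly valid for Re ≲ 1e5; used here as the smooth-pipe estimate the problem specifies)
(b) Darcy-Weisbach: ΔP = f·(L/D)·½ρV²/1000 = 0.015646·(184/0.104)·½·1025·1.68²/1000 = 40.04 kPa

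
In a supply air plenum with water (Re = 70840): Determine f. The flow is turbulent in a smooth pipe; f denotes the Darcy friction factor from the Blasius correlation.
Formula: f = \frac{0.316}{Re^{0.25}}
f = 0.316/70840^0.25 = 0.01937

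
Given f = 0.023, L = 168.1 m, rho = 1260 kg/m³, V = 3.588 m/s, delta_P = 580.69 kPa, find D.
Formula: \Delta P = f \frac{L}{D} \frac{\rho V^2}{2}
Substituting knowns: 580.69 = 0.023·(168.1/D)·0.5·1260·3.588²/1000
Solving for D: D = 0.023·168.1·0.5·1260·3.588²/(580.69·1000) = 0.054 m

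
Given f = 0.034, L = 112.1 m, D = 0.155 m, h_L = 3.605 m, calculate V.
Formula: h_L = f \frac{L}{D} \frac{V^2}{2g}
Substituting knowns: 3.605 = 0.034·(112.1/0.155)·V²/(2·9.81)
Solving for V: V = √(3.605·2·9.81/(0.034·(112.1/0.155))) = 1.696 m/s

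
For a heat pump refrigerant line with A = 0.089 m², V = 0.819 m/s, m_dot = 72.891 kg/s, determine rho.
Formula: \dot{m} = \rho A V
Substituting knowns: 72.891 = rho·0.089·0.819
Solving for rho: rho = 72.891/(0.089·0.819) = 1000 kg/m³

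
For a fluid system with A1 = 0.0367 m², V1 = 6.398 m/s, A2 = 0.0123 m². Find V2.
Formula: V_2 = \frac{A_1 V_1}{A_2}
V2 = 0.0367·6.398/0.0123 = 19.09 m/s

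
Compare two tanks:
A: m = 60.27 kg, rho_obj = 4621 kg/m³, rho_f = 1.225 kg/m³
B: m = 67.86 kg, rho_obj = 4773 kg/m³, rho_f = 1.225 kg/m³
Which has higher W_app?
W_app(A) = 591.1 N, W_app(B) = 665.5 N. Answer: B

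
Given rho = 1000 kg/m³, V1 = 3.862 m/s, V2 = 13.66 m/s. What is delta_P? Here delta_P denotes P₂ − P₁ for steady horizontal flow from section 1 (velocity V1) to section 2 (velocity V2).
Formula: \Delta P = \frac{1}{2} \rho (V_1^2 - V_2^2)
delta_P = 0.5·1000·(3.862² − 13.66²)/1000 = -85.84 kPa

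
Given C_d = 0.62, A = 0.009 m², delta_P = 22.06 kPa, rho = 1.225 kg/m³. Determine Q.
Formula: Q = C_d A \sqrt{\frac{2 \Delta P}{\rho}}
Q = 0.62·0.009·√(2·(22.06·1000)/1.225)·1000 = 1059 L/s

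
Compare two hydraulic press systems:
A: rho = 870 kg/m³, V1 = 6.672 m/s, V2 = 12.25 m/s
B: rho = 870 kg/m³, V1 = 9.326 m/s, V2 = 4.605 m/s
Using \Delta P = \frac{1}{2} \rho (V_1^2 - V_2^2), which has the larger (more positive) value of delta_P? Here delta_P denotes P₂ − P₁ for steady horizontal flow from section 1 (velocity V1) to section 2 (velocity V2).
delta_P(A) = -45.91 kPa, delta_P(B) = 28.61 kPa. Answer: B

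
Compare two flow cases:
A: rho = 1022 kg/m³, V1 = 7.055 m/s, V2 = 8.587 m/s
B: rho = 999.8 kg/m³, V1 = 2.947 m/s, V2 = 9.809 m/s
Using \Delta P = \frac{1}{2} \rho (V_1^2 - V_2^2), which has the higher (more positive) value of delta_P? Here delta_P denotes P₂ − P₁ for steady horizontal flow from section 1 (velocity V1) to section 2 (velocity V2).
delta_P(A) = -12.25 kPa, delta_P(B) = -43.76 kPa. Answer: A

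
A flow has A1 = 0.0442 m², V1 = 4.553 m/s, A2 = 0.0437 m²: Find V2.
Formula: V_2 = \frac{A_1 V_1}{A_2}
V2 = 0.0442·4.553/0.0437 = 4.605 m/s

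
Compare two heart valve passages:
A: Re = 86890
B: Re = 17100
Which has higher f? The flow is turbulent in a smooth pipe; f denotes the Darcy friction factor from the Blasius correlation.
f(A) = 0.01841, f(B) = 0.02763. Answer: B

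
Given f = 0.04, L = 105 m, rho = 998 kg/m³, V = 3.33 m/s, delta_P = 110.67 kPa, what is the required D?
Formula: \Delta P = f \frac{L}{D} \frac{\rho V^2}{2}
Substituting knowns: 110.67 = 0.04·(105/D)·0.5·998·3.33²/1000
Solving for D: D = 0.04·105·0.5·998·3.33²/(110.67·1000) = 0.21 m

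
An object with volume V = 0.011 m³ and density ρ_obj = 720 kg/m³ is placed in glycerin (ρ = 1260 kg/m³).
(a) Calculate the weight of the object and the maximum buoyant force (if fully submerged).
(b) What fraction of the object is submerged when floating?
(a) W=rho_obj*g*V=720*9.81*0.011=77.7 N; F_B(max)=rho*g*V=1260*9.81*0.011=136.0 N
(b) Floating fraction=rho_obj/rho=720/1260=0.571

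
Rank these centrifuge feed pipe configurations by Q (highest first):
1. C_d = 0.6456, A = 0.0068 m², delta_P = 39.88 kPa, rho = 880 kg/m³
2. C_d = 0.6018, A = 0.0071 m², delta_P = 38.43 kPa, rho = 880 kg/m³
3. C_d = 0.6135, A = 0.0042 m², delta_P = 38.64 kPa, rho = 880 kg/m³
Case 1: Q = 41.79 L/s
Case 2: Q = 39.93 L/s
Case 3: Q = 24.15 L/s
Ranking (highest first): 1, 2, 3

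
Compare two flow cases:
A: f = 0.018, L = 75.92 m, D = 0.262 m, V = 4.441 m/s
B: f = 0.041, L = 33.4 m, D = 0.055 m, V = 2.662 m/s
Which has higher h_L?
h_L(A) = 5.243 m, h_L(B) = 8.993 m. Answer: B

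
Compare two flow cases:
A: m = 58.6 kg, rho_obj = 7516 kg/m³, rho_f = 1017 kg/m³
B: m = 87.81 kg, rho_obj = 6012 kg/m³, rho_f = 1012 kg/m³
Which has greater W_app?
W_app(A) = 497.1 N, W_app(B) = 716.4 N. Answer: B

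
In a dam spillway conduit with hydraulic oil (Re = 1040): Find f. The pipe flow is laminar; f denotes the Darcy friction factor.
Formula: f = \frac{64}{Re}
f = 64/1040 = 0.06154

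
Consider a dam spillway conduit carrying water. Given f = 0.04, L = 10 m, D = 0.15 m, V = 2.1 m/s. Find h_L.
Formula: h_L = f \frac{L}{D} \frac{V^2}{2g}
h_L = 0.04·(10/0.15)·2.1²/(2·9.81) = 0.5994 m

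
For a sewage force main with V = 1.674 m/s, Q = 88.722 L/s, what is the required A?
Formula: Q = A V
Substituting knowns: 88.722 = A·1.674·1000
Solving for A: A = (88.722/1000)/1.674 = 0.053 m²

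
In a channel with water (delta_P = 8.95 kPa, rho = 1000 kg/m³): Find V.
Formula: V = \sqrt{\frac{2 \Delta P}{\rho}}
V = √(2·(8.95·1000)/1000) = 4.231 m/s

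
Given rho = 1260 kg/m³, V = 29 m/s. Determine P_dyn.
Formula: P_{dyn} = \frac{1}{2} \rho V^2
P_dyn = 0.5·1260·29²/1000 = 529.8 kPa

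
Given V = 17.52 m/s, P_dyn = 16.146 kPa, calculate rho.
Formula: P_{dyn} = \frac{1}{2} \rho V^2
Substituting knowns: 16.146 = 0.5·rho·17.52²/1000
Solving for rho: rho = 2·(16.146·1000)/17.52² = 105.2 kg/m³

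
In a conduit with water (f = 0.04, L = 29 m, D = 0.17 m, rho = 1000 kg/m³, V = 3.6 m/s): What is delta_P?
Formula: \Delta P = f \frac{L}{D} \frac{\rho V^2}{2}
delta_P = 0.04·(29/0.17)·0.5·1000·3.6²/1000 = 44.22 kPa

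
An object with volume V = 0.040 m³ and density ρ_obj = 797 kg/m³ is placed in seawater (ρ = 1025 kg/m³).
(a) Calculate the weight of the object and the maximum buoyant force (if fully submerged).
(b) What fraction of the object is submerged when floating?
(a) W=rho_obj*g*V=797*9.81*0.040=312.7 N; F_B(max)=rho*g*V=1025*9.81*0.040=402.2 N
(b) Floating fraction=rho_obj/rho=797/1025=0.778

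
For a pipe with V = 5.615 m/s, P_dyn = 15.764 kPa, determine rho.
Formula: P_{dyn} = \frac{1}{2} \rho V^2
Substituting knowns: 15.764 = 0.5·rho·5.615²/1000
Solving for rho: rho = 2·(15.764·1000)/5.615² = 1000 kg/m³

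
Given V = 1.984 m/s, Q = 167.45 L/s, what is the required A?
Formula: Q = A V
Substituting knowns: 167.45 = A·1.984·1000
Solving for A: A = (167.45/1000)/1.984 = 0.0844 m²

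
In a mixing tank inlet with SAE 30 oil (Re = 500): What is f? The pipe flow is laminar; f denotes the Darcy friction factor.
Formula: f = \frac{64}{Re}
f = 64/500 = 0.128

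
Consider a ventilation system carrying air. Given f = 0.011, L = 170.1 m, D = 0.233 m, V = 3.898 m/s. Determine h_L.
Formula: h_L = f \frac{L}{D} \frac{V^2}{2g}
h_L = 0.011·(170.1/0.233)·3.898²/(2·9.81) = 6.219 m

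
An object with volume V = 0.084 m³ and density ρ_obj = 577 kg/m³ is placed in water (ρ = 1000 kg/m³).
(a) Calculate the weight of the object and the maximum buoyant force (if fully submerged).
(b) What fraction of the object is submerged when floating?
(a) W=rho_obj*g*V=577*9.81*0.084=475.5 N; F_B(max)=rho*g*V=1000*9.81*0.084=824.0 N
(b) Floating fraction=rho_obj/rho=577/1000=0.577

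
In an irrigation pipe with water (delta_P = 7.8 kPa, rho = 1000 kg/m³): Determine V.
Formula: V = \sqrt{\frac{2 \Delta P}{\rho}}
V = √(2·(7.8·1000)/1000) = 3.95 m/s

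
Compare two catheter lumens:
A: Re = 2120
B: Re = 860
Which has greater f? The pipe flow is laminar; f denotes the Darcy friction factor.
f(A) = 0.03019, f(B) = 0.07442. Answer: B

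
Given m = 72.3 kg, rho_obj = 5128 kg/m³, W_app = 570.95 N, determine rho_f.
Formula: W_{app} = mg\left(1 - \frac{\rho_f}{\rho_{obj}}\right)
Substituting knowns: 570.95 = 72.3·9.81·(1 − rho_f/5128)
Solving for rho_f: rho_f = 5128·(1 − 570.95/(72.3·9.81)) = 1000 kg/m³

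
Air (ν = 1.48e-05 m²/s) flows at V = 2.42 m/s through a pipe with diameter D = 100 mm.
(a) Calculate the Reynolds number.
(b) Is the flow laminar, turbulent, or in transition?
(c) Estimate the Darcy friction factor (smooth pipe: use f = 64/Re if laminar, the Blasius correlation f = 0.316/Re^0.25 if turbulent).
(a) Re = V·D/ν = 2.42·0.1/1.48e-05 = 16351
(b) Flow regime: turbulent (Re > 4000)
(c) Friction factor: f = 0.316/Re^0.25 = 0.316/16351^0.25 = 0.02794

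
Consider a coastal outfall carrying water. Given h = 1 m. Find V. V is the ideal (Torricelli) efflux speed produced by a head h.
Formula: V = \sqrt{2 g h}
V = √(2·9.81·1) = 4.429 m/s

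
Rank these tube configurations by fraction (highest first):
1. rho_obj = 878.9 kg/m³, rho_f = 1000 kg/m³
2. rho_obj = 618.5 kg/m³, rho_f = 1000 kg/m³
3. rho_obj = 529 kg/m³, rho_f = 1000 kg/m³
Case 1: fraction = 0.8789
Case 2: fraction = 0.6185
Case 3: fraction = 0.529
Ranking (highest first): 1, 2, 3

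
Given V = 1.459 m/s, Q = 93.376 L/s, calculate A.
Formula: Q = A V
Substituting knowns: 93.376 = A·1.459·1000
Solving for A: A = (93.376/1000)/1.459 = 0.064 m²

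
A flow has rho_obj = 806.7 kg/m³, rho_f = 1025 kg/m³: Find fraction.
Formula: f_{sub} = \frac{\rho_{obj}}{\rho_f}
fraction = 806.7/1025 = 0.787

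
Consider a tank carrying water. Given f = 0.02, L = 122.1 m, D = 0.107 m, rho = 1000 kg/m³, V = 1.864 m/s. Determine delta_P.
Formula: \Delta P = f \frac{L}{D} \frac{\rho V^2}{2}
delta_P = 0.02·(122.1/0.107)·0.5·1000·1.864²/1000 = 39.65 kPa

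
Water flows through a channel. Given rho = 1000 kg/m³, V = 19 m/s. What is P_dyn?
Formula: P_{dyn} = \frac{1}{2} \rho V^2
P_dyn = 0.5·1000·19²/1000 = 180.5 kPa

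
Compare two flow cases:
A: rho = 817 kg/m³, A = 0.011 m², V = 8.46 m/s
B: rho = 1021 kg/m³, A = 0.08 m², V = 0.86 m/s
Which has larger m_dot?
m_dot(A) = 76.03 kg/s, m_dot(B) = 70.24 kg/s. Answer: A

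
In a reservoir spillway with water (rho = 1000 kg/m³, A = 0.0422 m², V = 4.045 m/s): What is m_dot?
Formula: \dot{m} = \rho A V
m_dot = 1000·0.0422·4.045 = 170.7 kg/s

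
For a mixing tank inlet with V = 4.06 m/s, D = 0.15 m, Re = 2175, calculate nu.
Formula: Re = \frac{V D}{\nu}
Substituting knowns: 2175 = 4.06·0.15/nu
Solving for nu: nu = 4.06·0.15/2175 = 0.00028 m²/s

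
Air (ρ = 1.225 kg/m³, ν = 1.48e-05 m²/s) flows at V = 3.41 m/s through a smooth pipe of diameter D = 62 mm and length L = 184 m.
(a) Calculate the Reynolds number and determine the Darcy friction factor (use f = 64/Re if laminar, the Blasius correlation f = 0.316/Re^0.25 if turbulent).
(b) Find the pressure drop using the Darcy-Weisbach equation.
(a) Re = V·D/ν = 3.41·0.062/1.48e-05 = 14285 → turbulent (Re > 4000); f = 0.316/Re^0.25 = 0.316/14285^0.25 = 0.028905
(b) Darcy-Weisbach: ΔP = f·(L/D)·½ρV²/1000 = 0.028905·(184/0.062)·½·1.225·3.41²/1000 = 0.611 kPa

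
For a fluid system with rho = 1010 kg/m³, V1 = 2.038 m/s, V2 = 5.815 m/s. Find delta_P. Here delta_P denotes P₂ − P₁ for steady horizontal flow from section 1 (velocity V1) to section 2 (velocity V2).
Formula: \Delta P = \frac{1}{2} \rho (V_1^2 - V_2^2)
delta_P = 0.5·1010·(2.038² − 5.815²)/1000 = -14.98 kPa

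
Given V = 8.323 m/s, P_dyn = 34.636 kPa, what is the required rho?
Formula: P_{dyn} = \frac{1}{2} \rho V^2
Substituting knowns: 34.636 = 0.5·rho·8.323²/1000
Solving for rho: rho = 2·(34.636·1000)/8.323² = 1000 kg/m³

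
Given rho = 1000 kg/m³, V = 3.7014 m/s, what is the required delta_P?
Formula: V = \sqrt{\frac{2 \Delta P}{\rho}}
Substituting knowns: 3.7014 = √(2·(delta_P·1000)/1000)
Solving for delta_P: delta_P = 3.7014²·1000/2/1000 = 6.85 kPa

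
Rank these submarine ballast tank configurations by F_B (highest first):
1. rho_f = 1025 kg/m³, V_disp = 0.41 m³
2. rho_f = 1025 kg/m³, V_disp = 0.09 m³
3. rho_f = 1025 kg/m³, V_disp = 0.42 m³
Case 1: F_B = 4123 N
Case 2: F_B = 905 N
Case 3: F_B = 4223 N
Ranking (highest first): 3, 1, 2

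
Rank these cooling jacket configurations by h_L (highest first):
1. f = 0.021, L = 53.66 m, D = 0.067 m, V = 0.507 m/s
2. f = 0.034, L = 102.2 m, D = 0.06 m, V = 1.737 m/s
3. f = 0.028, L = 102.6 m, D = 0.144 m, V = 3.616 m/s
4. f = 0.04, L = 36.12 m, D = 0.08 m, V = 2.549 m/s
Case 1: h_L = 0.2203 m
Case 2: h_L = 8.906 m
Case 3: h_L = 13.3 m
Case 4: h_L = 5.981 m
Ranking (highest first): 3, 2, 4, 1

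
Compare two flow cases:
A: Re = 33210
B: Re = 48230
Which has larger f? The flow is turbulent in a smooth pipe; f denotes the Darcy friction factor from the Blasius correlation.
f(A) = 0.02341, f(B) = 0.02132. Answer: A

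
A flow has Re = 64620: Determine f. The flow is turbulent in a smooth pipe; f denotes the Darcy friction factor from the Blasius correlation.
Formula: f = \frac{0.316}{Re^{0.25}}
f = 0.316/64620^0.25 = 0.01982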